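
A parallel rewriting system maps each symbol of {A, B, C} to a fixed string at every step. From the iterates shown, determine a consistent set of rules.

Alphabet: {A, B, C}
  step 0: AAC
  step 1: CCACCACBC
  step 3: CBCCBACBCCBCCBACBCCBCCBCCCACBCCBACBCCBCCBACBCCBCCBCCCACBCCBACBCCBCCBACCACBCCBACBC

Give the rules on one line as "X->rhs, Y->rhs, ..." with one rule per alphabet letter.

A->CCA, B->CBA, C->CBC

  step 0 ⇒ step 1: AAC ⇒ CCA·CCA·CBC
    A ↦ CCA
    C ↦ CBC
    B ↦ CBA  (constrained at step 1)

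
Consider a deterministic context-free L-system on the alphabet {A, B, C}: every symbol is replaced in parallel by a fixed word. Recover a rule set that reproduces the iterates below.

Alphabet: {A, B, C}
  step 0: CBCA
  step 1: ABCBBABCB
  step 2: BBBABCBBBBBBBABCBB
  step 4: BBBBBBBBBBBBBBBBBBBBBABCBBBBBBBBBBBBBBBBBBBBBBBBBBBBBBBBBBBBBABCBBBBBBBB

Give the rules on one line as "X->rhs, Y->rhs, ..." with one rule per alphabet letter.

A->B, B->BB, C->ABC

  step 1 ⇒ step 2: ABCBBABCB ⇒ B·BB·ABC·BB·BB·B·BB·ABC·BB
    A ↦ B
    B ↦ BB
    C ↦ ABC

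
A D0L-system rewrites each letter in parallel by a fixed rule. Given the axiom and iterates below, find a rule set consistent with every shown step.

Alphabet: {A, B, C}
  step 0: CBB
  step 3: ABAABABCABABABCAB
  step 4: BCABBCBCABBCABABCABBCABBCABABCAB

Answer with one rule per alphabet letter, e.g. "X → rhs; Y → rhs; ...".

  step 3 ⇒ step 4: ABAABABCABABABCAB ⇒ BC·AB·BC·BC·AB·BC·AB·A·BC·AB·BC·AB·BC·AB·A·BC·AB
    A ↦ BC
    B ↦ AB
    C ↦ A

A->BC, B->AB, C->A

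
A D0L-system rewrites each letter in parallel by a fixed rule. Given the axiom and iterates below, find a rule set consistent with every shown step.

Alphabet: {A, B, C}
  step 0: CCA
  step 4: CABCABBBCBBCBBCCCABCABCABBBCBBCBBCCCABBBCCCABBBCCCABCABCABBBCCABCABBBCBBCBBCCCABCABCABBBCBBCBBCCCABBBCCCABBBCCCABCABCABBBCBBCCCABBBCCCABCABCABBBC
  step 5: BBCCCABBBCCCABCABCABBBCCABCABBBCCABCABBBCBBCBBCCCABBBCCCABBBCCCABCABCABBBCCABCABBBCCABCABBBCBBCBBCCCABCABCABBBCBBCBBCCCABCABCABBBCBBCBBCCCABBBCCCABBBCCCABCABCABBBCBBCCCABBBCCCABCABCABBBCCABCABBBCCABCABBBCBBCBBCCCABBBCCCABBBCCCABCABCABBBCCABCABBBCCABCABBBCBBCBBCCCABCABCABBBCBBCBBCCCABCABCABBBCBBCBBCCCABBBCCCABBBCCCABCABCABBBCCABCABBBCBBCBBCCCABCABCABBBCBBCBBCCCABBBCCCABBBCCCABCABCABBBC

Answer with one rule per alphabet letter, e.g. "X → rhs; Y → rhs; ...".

  step 4 ⇒ step 5: CABCABBBCBBCBBCCCABCABCABBBCBBCBBCCCABBBCCCABBBCCCABCABCABBBCCABCABBBCBBCBBCCCABCABCABBBCBBCBBCCCABBBCCCABBBCCCABCABCABBBCBBCCCABBBCCCABCABCABBBC ⇒ BBC·C·CAB·BBC·C·CAB·CAB·CAB·BBC·CAB·CAB·BBC·CAB·CAB·BBC·BBC·BBC·C·CAB·BBC·C·CAB·BBC·C·CAB·CAB·CAB·BBC·CAB·CAB·BBC·CAB·CAB·BBC·BBC·BBC·C·CAB·CAB·CAB·BBC·BBC·BBC·C·CAB·CAB·CAB·BBC·BBC·BBC·C·CAB·BBC·C·CAB·BBC·C·CAB·CAB·CAB·BBC·BBC·C·CAB·BBC·C·CAB·CAB·CAB·BBC·CAB·CAB·BBC·CAB·CAB·BBC·BBC·BBC·C·CAB·BBC·C·CAB·BBC·C·CAB·CAB·CAB·BBC·CAB·CAB·BBC·CAB·CAB·BBC·BBC·BBC·C·CAB·CAB·CAB·BBC·BBC·BBC·C·CAB·CAB·CAB·BBC·BBC·BBC·C·CAB·BBC·C·CAB·BBC·C·CAB·CAB·CAB·BBC·CAB·CAB·BBC·BBC·BBC·C·CAB·CAB·CAB·BBC·BBC·BBC·C·CAB·BBC·C·CAB·BBC·C·CAB·CAB·CAB·BBC
    A ↦ C
    B ↦ CAB
    C ↦ BBC

A->C, B->CAB, C->BBC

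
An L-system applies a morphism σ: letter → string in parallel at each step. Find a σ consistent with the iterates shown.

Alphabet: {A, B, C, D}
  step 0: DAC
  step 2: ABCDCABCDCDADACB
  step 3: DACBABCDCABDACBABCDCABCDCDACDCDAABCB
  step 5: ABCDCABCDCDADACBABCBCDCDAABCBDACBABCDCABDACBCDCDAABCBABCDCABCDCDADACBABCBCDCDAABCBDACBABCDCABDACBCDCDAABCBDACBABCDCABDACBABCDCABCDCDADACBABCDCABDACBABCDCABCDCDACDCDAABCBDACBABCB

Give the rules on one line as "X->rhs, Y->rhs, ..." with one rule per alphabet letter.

  step 2 ⇒ step 3: ABCDCABCDCDADACB ⇒ DA·CB·AB·CDC·AB·DA·CB·AB·CDC·AB·CDC·DA·CDC·DA·AB·CB
    A ↦ DA
    B ↦ CB
    C ↦ AB
    D ↦ CDC

A->DA, B->CB, C->AB, D->CDC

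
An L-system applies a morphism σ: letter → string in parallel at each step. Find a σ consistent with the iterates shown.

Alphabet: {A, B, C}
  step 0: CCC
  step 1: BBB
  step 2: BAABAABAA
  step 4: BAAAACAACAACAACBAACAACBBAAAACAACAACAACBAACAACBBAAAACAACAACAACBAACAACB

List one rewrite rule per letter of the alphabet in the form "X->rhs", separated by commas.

  step 1 ⇒ step 2: BBB ⇒ BAA·BAA·BAA
    B ↦ BAA
    A ↦ AAC  (constrained at step 2)
  step 0 ⇒ step 1: CCC ⇒ B·B·B
    C ↦ B

A->AAC, B->BAA, C->B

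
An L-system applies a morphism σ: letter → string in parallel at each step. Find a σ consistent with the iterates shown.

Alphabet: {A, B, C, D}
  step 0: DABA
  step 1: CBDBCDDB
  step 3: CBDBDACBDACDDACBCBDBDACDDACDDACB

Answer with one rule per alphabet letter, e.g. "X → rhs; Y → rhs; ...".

A->DB, B->CD, C->DA, D->CB

  step 0 ⇒ step 1: DABA ⇒ CB·DB·CD·DB
    A ↦ DB
    B ↦ CD
    D ↦ CB
    C ↦ DA  (constrained at step 1)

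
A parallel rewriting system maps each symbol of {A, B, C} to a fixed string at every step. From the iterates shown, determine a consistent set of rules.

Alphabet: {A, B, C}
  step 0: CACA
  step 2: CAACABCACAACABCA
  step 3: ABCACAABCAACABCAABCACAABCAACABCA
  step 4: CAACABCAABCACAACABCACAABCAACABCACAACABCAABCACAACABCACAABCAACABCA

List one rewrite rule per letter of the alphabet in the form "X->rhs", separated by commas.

A->CA, B->AC, C->AB

  step 3 ⇒ step 4: ABCACAABCAACABCAABCACAABCAACABCA ⇒ CA·AC·AB·CA·AB·CA·CA·AC·AB·CA·CA·AB·CA·AC·AB·CA·CA·AC·AB·CA·AB·CA·CA·AC·AB·CA·CA·AB·CA·AC·AB·CA
    A ↦ CA
    B ↦ AC
    C ↦ AB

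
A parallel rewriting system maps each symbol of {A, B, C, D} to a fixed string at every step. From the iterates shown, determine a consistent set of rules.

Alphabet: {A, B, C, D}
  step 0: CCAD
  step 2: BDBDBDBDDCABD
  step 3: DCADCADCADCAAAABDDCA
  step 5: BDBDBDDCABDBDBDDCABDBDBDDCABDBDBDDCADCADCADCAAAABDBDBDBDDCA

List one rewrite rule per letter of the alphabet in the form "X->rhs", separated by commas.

A->BD, B->DC, C->AA, D->A

  step 2 ⇒ step 3: BDBDBDBDDCABD ⇒ DC·A·DC·A·DC·A·DC·A·A·AA·BD·DC·A
    A ↦ BD
    B ↦ DC
    C ↦ AA
    D ↦ A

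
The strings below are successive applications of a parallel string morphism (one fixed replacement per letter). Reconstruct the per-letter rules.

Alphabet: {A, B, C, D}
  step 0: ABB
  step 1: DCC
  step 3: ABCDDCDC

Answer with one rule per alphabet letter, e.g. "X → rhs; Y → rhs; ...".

  step 0 ⇒ step 1: ABB ⇒ D·C·C
    A ↦ D
    B ↦ C
    C ↦ AB  (constrained at step 1)
    D ↦ CD  (constrained at step 1)

A->D, B->C, C->AB, D->CD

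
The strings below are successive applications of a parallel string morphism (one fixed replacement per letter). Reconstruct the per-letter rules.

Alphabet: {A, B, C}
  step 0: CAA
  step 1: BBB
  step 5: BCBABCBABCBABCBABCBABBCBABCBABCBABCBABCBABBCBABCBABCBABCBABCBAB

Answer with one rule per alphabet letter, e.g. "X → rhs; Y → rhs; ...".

A->B, B->CBA, C->B

  step 0 ⇒ step 1: CAA ⇒ B·B·B
    A ↦ B
    C ↦ B
    B ↦ CBA  (constrained at step 1)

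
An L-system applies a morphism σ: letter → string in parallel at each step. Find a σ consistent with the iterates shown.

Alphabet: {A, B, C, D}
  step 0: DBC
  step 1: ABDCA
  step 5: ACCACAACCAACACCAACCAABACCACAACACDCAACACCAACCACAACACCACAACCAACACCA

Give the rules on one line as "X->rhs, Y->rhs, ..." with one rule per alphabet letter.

  step 0 ⇒ step 1: DBC ⇒ AB·D·CA
    B ↦ D
    C ↦ CA
    D ↦ AB
    A ↦ AC  (constrained at step 1)

A->AC, B->D, C->CA, D->AB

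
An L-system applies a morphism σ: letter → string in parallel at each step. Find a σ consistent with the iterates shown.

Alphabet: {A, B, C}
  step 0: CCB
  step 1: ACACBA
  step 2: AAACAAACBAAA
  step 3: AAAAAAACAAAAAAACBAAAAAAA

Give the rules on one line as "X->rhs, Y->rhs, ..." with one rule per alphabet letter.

A->AA, B->BA, C->AC

  step 2 ⇒ step 3: AAACAAACBAAA ⇒ AA·AA·AA·AC·AA·AA·AA·AC·BA·AA·AA·AA
    A ↦ AA
    B ↦ BA
    C ↦ AC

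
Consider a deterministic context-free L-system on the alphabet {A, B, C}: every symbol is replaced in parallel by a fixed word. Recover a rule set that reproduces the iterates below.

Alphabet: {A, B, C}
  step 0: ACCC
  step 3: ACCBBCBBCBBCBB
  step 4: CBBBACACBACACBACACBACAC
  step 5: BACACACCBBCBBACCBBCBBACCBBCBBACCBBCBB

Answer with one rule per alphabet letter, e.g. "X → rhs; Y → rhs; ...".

A->CB, B->AC, C->B

  step 4 ⇒ step 5: CBBBACACBACACBACACBACAC ⇒ B·AC·AC·AC·CB·B·CB·B·AC·CB·B·CB·B·AC·CB·B·CB·B·AC·CB·B·CB·B
    A ↦ CB
    B ↦ AC
    C ↦ B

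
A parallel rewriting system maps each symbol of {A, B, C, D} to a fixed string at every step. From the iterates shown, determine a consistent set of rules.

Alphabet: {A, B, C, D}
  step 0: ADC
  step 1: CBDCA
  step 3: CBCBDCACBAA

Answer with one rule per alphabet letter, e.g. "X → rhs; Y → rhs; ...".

A->CB, B->A, C->A, D->DC

  step 0 ⇒ step 1: ADC ⇒ CB·DC·A
    A ↦ CB
    C ↦ A
    D ↦ DC
    B ↦ A  (constrained at step 1)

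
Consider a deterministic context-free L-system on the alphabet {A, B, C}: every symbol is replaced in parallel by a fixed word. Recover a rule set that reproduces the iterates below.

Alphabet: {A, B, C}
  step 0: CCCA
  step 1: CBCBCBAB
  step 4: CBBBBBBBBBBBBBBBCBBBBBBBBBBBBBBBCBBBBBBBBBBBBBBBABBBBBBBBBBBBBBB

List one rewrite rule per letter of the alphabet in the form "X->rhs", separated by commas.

A->AB, B->BB, C->CB

  step 0 ⇒ step 1: CCCA ⇒ CB·CB·CB·AB
    A ↦ AB
    C ↦ CB
    B ↦ BB  (constrained at step 1)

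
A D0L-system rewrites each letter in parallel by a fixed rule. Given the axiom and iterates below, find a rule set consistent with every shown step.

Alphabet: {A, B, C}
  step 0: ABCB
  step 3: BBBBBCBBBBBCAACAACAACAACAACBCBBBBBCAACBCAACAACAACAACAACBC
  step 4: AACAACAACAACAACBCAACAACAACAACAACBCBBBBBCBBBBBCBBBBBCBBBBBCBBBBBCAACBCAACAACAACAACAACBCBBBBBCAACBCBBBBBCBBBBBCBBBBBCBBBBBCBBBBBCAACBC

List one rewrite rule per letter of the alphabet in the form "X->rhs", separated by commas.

A->BB, B->AAC, C->BC

  step 3 ⇒ step 4: BBBBBCBBBBBCAACAACAACAACAACBCBBBBBCAACBCAACAACAACAACAACBC ⇒ AAC·AAC·AAC·AAC·AAC·BC·AAC·AAC·AAC·AAC·AAC·BC·BB·BB·BC·BB·BB·BC·BB·BB·BC·BB·BB·BC·BB·BB·BC·AAC·BC·AAC·AAC·AAC·AAC·AAC·BC·BB·BB·BC·AAC·BC·BB·BB·BC·BB·BB·BC·BB·BB·BC·BB·BB·BC·BB·BB·BC·AAC·BC
    A ↦ BB
    B ↦ AAC
    C ↦ BC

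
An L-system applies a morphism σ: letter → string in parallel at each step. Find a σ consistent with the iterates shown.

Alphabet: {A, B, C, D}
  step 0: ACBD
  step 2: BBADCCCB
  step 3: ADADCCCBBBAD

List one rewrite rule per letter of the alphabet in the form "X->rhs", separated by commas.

  step 2 ⇒ step 3: BBADCCCB ⇒ AD·AD·CC·C·B·B·B·AD
    A ↦ CC
    B ↦ AD
    C ↦ B
    D ↦ C

A->CC, B->AD, C->B, D->C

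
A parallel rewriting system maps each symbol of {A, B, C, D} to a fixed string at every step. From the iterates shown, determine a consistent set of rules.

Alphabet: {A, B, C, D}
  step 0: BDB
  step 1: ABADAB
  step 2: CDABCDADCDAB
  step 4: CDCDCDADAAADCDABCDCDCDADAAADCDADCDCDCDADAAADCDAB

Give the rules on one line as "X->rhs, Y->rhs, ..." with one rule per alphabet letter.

  step 1 ⇒ step 2: ABADAB ⇒ CD·AB·CD·AD·CD·AB
    A ↦ CD
    B ↦ AB
    D ↦ AD
    C ↦ AA  (constrained at step 2)

A->CD, B->AB, C->AA, D->AD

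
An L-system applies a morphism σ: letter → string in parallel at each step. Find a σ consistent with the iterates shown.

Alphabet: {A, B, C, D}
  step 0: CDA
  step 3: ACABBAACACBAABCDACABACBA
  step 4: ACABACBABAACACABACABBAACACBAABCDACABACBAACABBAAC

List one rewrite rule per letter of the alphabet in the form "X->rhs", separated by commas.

  step 3 ⇒ step 4: ACABBAACACBAABCDACABACBA ⇒ AC·AB·AC·BA·BA·AC·AC·AB·AC·AB·BA·AC·AC·BA·AB·CD·AC·AB·AC·BA·AC·AB·BA·AC
    A ↦ AC
    B ↦ BA
    C ↦ AB
    D ↦ CD

A->AC, B->BA, C->AB, D->CD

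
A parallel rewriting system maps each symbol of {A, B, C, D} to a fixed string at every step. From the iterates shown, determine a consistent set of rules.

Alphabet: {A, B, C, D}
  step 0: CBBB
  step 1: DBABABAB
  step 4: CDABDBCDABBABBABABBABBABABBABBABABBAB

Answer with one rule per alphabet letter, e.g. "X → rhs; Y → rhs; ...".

  step 0 ⇒ step 1: CBBB ⇒ DB·AB·AB·AB
    B ↦ AB
    C ↦ DB
    A ↦ B  (constrained at step 1)
    D ↦ CD  (constrained at step 1)

A->B, B->AB, C->DB, D->CD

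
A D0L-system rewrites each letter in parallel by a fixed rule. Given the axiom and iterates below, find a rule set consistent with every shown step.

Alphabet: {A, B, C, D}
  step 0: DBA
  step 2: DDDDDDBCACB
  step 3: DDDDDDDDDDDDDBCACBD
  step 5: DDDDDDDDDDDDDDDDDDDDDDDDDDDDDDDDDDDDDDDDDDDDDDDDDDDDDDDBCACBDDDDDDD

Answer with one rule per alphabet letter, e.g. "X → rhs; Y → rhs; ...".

  step 2 ⇒ step 3: DDDDDDBCACB ⇒ DD·DD·DD·DD·DD·DD·D·B·CAC·B·D
    A ↦ CAC
    B ↦ D
    C ↦ B
    D ↦ DD

A->CAC, B->D, C->B, D->DD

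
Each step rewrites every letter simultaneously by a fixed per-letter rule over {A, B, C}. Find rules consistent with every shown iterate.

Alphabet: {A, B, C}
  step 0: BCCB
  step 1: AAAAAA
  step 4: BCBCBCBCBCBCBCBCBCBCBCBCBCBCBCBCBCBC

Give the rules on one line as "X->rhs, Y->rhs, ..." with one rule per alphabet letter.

  step 0 ⇒ step 1: BCCB ⇒ A·AA·AA·A
    B ↦ A
    C ↦ AA
    A ↦ BC  (constrained at step 1)

A->BC, B->A, C->AA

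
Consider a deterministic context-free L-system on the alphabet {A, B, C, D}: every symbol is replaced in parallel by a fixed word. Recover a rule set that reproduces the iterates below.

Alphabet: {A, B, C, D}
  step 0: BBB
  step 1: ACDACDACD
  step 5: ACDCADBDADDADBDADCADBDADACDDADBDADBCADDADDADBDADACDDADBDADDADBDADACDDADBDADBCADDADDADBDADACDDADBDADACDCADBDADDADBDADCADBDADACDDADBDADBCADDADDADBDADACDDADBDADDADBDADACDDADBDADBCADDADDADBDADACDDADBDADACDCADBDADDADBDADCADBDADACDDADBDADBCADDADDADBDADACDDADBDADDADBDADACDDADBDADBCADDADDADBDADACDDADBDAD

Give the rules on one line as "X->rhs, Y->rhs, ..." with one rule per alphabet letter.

  step 0 ⇒ step 1: BBB ⇒ ACD·ACD·ACD
    B ↦ ACD
    A ↦ B  (constrained at step 1)
    C ↦ CAD  (constrained at step 1)
    D ↦ DAD  (constrained at step 1)

A->B, B->ACD, C->CAD, D->DAD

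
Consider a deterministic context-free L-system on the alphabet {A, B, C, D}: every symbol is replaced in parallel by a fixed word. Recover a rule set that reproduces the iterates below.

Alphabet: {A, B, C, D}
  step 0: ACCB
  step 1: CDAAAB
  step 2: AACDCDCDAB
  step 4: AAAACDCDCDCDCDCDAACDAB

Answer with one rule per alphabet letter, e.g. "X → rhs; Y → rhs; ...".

  step 1 ⇒ step 2: CDAAAB ⇒ A·A·CD·CD·CD·AB
    A ↦ CD
    B ↦ AB
    C ↦ A
    D ↦ A

A->CD, B->AB, C->A, D->A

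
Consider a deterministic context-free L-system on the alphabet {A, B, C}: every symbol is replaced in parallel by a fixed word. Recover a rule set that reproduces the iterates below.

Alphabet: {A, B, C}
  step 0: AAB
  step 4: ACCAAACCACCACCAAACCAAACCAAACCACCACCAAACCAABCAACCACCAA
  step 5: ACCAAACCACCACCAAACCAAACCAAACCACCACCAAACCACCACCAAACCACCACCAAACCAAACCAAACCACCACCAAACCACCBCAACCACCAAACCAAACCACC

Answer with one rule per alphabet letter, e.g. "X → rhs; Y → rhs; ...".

  step 4 ⇒ step 5: ACCAAACCACCACCAAACCAAACCAAACCACCACCAAACCAABCAACCACCAA ⇒ ACC·A·A·ACC·ACC·ACC·A·A·ACC·A·A·ACC·A·A·ACC·ACC·ACC·A·A·ACC·ACC·ACC·A·A·ACC·ACC·ACC·A·A·ACC·A·A·ACC·A·A·ACC·ACC·ACC·A·A·ACC·ACC·BC·A·ACC·ACC·A·A·ACC·A·A·ACC·ACC
    A ↦ ACC
    B ↦ BC
    C ↦ A

A->ACC, B->BC, C->A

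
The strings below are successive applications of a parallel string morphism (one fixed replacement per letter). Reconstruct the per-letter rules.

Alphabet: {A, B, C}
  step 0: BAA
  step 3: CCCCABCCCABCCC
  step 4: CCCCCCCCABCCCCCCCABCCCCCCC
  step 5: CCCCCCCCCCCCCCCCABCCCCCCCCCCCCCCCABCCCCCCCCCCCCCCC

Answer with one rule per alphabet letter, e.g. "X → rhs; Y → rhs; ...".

  step 4 ⇒ step 5: CCCCCCCCABCCCCCCCABCCCCCCC ⇒ CC·CC·CC·CC·CC·CC·CC·CC·AB·C·CC·CC·CC·CC·CC·CC·CC·AB·C·CC·CC·CC·CC·CC·CC·CC
    A ↦ AB
    B ↦ C
    C ↦ CC

A->AB, B->C, C->CC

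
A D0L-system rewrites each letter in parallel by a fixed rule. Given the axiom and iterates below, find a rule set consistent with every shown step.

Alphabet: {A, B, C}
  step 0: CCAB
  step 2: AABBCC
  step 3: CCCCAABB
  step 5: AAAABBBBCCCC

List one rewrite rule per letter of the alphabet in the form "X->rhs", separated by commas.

A->CC, B->A, C->B

  step 2 ⇒ step 3: AABBCC ⇒ CC·CC·A·A·B·B
    A ↦ CC
    B ↦ A
    C ↦ B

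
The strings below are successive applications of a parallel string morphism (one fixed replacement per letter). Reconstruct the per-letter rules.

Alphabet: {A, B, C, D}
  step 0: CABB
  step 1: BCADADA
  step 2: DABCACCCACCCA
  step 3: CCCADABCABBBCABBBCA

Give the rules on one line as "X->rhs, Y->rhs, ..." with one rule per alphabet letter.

A->CA, B->DA, C->B, D->CC

  step 2 ⇒ step 3: DABCACCCACCCA ⇒ CC·CA·DA·B·CA·B·B·B·CA·B·B·B·CA
    A ↦ CA
    B ↦ DA
    C ↦ B
    D ↦ CC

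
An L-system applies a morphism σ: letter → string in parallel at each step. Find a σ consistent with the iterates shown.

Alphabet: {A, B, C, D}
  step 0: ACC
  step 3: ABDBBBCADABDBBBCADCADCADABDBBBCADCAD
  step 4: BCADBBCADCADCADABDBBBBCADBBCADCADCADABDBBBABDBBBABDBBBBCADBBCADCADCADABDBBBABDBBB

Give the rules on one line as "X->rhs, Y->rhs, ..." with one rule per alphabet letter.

  step 3 ⇒ step 4: ABDBBBCADABDBBBCADCADCADABDBBBCADCAD ⇒ B·CAD·BB·CAD·CAD·CAD·ABD·B·BB·B·CAD·BB·CAD·CAD·CAD·ABD·B·BB·ABD·B·BB·ABD·B·BB·B·CAD·BB·CAD·CAD·CAD·ABD·B·BB·ABD·B·BB
    A ↦ B
    B ↦ CAD
    C ↦ ABD
    D ↦ BB

A->B, B->CAD, C->ABD, D->BB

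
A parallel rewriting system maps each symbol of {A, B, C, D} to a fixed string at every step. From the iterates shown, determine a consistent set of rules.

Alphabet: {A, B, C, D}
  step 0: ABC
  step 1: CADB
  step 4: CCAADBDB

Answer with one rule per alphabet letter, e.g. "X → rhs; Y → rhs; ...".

  step 0 ⇒ step 1: ABC ⇒ C·A·DB
    A ↦ C
    B ↦ A
    C ↦ DB
    D ↦ A  (constrained at step 1)

A->C, B->A, C->DB, D->A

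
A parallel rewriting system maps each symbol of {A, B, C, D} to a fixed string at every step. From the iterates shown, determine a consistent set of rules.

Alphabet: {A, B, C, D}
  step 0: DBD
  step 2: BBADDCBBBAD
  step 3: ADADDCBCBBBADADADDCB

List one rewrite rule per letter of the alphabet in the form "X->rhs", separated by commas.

A->D, B->AD, C->BB, D->CB

  step 2 ⇒ step 3: BBADDCBBBAD ⇒ AD·AD·D·CB·CB·BB·AD·AD·AD·D·CB
    A ↦ D
    B ↦ AD
    C ↦ BB
    D ↦ CB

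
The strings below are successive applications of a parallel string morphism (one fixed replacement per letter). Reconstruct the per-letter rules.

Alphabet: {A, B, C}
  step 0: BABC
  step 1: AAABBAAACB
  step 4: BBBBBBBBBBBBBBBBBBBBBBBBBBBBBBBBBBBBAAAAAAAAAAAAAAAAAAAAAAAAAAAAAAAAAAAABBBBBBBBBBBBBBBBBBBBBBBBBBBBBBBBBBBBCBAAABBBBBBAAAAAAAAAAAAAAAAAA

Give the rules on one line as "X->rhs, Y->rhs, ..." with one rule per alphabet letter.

  step 0 ⇒ step 1: BABC ⇒ AAA·BB·AAA·CB
    A ↦ BB
    B ↦ AAA
    C ↦ CB

A->BB, B->AAA, C->CB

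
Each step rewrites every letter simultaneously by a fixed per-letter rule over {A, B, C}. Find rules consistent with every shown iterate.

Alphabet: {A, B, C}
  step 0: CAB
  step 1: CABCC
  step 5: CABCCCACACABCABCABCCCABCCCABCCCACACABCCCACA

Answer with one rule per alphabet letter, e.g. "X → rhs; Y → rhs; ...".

  step 0 ⇒ step 1: CAB ⇒ CA·B·CC
    A ↦ B
    B ↦ CC
    C ↦ CA

A->B, B->CC, C->CA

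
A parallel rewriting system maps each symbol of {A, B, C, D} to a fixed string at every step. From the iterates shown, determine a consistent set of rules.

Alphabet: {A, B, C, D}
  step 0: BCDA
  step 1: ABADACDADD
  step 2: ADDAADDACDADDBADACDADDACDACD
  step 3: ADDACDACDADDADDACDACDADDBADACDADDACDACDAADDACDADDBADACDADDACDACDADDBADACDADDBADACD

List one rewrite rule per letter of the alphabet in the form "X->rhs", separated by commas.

  step 2 ⇒ step 3: ADDAADDACDADDBADACDADDACDACD ⇒ ADD·ACD·ACD·ADD·ADD·ACD·ACD·ADD·BAD·ACD·ADD·ACD·ACD·A·ADD·ACD·ADD·BAD·ACD·ADD·ACD·ACD·ADD·BAD·ACD·ADD·BAD·ACD
    A ↦ ADD
    B ↦ A
    C ↦ BAD
    D ↦ ACD

A->ADD, B->A, C->BAD, D->ACD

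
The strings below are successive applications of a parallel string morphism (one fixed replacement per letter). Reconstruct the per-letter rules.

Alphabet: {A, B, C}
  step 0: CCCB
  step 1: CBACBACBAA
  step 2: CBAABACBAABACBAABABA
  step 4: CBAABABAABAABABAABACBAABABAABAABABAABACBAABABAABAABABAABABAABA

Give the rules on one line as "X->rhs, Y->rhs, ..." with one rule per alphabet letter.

A->BA, B->A, C->CBA

  step 1 ⇒ step 2: CBACBACBAA ⇒ CBA·A·BA·CBA·A·BA·CBA·A·BA·BA
    A ↦ BA
    B ↦ A
    C ↦ CBA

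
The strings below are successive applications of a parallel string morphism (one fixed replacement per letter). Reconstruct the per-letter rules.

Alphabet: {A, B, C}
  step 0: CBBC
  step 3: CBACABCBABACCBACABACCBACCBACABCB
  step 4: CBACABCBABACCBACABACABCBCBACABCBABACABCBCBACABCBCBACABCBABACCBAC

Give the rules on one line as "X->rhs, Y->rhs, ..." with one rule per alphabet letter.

A->AB, B->AC, C->CB

  step 3 ⇒ step 4: CBACABCBABACCBACABACCBACCBACABCB ⇒ CB·AC·AB·CB·AB·AC·CB·AC·AB·AC·AB·CB·CB·AC·AB·CB·AB·AC·AB·CB·CB·AC·AB·CB·CB·AC·AB·CB·AB·AC·CB·AC
    A ↦ AB
    B ↦ AC
    C ↦ CB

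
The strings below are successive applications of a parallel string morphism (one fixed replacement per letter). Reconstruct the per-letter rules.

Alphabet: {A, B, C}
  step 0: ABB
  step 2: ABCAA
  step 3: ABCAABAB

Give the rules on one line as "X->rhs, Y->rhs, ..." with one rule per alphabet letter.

A->AB, B->C, C->A

  step 2 ⇒ step 3: ABCAA ⇒ AB·C·A·AB·AB
    A ↦ AB
    B ↦ C
    C ↦ A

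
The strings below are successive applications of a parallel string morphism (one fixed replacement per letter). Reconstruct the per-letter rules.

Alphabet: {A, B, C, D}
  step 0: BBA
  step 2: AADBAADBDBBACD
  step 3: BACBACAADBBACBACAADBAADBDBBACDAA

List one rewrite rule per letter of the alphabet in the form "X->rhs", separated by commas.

  step 2 ⇒ step 3: AADBAADBDBBACD ⇒ BAC·BAC·AA·DB·BAC·BAC·AA·DB·AA·DB·DB·BAC·D·AA
    A ↦ BAC
    B ↦ DB
    C ↦ D
    D ↦ AA

A->BAC, B->DB, C->D, D->AA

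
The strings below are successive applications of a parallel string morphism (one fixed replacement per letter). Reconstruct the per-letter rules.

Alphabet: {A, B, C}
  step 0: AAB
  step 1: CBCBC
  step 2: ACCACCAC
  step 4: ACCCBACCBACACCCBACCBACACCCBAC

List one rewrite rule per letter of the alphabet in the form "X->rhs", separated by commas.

A->CB, B->C, C->AC

  step 1 ⇒ step 2: CBCBC ⇒ AC·C·AC·C·AC
    B ↦ C
    C ↦ AC
  step 0 ⇒ step 1: AAB ⇒ CB·CB·C
    A ↦ CB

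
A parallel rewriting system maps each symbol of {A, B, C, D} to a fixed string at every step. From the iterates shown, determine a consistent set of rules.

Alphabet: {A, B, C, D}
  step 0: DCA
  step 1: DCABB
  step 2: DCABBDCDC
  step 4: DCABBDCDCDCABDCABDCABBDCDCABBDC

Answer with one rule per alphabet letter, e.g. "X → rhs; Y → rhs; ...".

A->B, B->DC, C->AB, D->DC

  step 1 ⇒ step 2: DCABB ⇒ DC·AB·B·DC·DC
    A ↦ B
    B ↦ DC
    C ↦ AB
    D ↦ DC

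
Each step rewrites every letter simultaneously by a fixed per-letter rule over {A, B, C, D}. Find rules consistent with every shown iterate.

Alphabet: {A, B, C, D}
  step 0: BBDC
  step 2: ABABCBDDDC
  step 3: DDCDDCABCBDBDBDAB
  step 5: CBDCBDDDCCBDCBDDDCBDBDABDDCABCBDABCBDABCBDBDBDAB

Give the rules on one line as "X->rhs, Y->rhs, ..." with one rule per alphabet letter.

  step 2 ⇒ step 3: ABABCBDDDC ⇒ DD·C·DD·C·AB·C·BD·BD·BD·AB
    A ↦ DD
    B ↦ C
    C ↦ AB
    D ↦ BD

A->DD, B->C, C->AB, D->BD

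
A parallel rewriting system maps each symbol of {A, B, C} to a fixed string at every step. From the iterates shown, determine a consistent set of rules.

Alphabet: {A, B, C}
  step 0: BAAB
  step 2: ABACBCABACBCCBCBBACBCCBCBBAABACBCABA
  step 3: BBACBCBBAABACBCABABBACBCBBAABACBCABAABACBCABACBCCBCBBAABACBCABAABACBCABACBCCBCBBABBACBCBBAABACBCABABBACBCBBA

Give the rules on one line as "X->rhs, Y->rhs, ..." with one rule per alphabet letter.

  step 2 ⇒ step 3: ABACBCABACBCCBCBBACBCCBCBBAABACBCABA ⇒ BBA·CBC·BBA·ABA·CBC·ABA·BBA·CBC·BBA·ABA·CBC·ABA·ABA·CBC·ABA·CBC·CBC·BBA·ABA·CBC·ABA·ABA·CBC·ABA·CBC·CBC·BBA·BBA·CBC·BBA·ABA·CBC·ABA·BBA·CBC·BBA
    A ↦ BBA
    B ↦ CBC
    C ↦ ABA

A->BBA, B->CBC, C->ABA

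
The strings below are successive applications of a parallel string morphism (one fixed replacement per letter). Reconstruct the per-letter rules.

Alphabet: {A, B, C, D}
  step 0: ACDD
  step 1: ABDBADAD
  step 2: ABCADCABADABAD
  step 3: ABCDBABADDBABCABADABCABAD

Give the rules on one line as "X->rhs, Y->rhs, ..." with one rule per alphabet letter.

  step 2 ⇒ step 3: ABCADCABADABAD ⇒ AB·C·DB·AB·AD·DB·AB·C·AB·AD·AB·C·AB·AD
    A ↦ AB
    B ↦ C
    C ↦ DB
    D ↦ AD

A->AB, B->C, C->DB, D->AD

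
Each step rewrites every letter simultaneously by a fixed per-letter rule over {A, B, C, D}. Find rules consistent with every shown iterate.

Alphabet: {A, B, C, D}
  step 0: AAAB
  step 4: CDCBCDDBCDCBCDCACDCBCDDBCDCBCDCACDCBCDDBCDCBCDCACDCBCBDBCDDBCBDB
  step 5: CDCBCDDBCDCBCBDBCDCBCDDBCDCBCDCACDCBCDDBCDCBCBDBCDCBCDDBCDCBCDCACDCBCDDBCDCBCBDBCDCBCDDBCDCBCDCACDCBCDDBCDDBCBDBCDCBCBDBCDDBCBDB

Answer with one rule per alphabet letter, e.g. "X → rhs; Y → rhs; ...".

  step 4 ⇒ step 5: CDCBCDDBCDCBCDCACDCBCDDBCDCBCDCACDCBCDDBCDCBCDCACDCBCBDBCDDBCBDB ⇒ CD·CB·CD·DB·CD·CB·CB·DB·CD·CB·CD·DB·CD·CB·CD·CA·CD·CB·CD·DB·CD·CB·CB·DB·CD·CB·CD·DB·CD·CB·CD·CA·CD·CB·CD·DB·CD·CB·CB·DB·CD·CB·CD·DB·CD·CB·CD·CA·CD·CB·CD·DB·CD·DB·CB·DB·CD·CB·CB·DB·CD·DB·CB·DB
    A ↦ CA
    B ↦ DB
    C ↦ CD
    D ↦ CB

A->CA, B->DB, C->CD, D->CB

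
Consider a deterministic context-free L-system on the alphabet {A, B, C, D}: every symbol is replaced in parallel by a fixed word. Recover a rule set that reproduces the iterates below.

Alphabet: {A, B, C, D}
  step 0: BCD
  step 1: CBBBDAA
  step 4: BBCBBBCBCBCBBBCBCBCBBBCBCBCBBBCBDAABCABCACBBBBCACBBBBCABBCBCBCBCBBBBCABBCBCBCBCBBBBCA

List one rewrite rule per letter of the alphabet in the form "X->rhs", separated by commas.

A->BCA, B->CB, C->BB, D->DAA

  step 0 ⇒ step 1: BCD ⇒ CB·BB·DAA
    B ↦ CB
    C ↦ BB
    D ↦ DAA
    A ↦ BCA  (constrained at step 1)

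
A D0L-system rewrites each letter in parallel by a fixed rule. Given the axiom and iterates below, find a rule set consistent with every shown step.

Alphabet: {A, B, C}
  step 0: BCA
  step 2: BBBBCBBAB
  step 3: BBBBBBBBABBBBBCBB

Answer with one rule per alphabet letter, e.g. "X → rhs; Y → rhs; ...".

A->C, B->BB, C->AB

  step 2 ⇒ step 3: BBBBCBBAB ⇒ BB·BB·BB·BB·AB·BB·BB·C·BB
    A ↦ C
    B ↦ BB
    C ↦ AB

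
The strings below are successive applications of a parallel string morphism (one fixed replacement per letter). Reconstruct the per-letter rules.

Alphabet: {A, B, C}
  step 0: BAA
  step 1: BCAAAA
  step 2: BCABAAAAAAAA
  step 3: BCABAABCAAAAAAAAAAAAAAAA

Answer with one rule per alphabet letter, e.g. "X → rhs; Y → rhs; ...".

A->AA, B->BC, C->AB

  step 2 ⇒ step 3: BCABAAAAAAAA ⇒ BC·AB·AA·BC·AA·AA·AA·AA·AA·AA·AA·AA
    A ↦ AA
    B ↦ BC
    C ↦ AB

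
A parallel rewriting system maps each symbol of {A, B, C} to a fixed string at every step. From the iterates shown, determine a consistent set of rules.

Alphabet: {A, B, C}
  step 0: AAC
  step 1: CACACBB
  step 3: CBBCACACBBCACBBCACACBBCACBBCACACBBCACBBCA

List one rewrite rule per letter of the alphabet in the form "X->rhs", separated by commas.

  step 0 ⇒ step 1: AAC ⇒ CA·CA·CBB
    A ↦ CA
    C ↦ CBB
    B ↦ CA  (constrained at step 1)

A->CA, B->CA, C->CBB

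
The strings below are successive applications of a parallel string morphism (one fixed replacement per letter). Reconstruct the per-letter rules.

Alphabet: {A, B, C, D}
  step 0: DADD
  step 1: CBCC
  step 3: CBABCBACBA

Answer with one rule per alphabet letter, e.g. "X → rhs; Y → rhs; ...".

A->B, B->A, C->DAB, D->C

  step 0 ⇒ step 1: DADD ⇒ C·B·C·C
    A ↦ B
    D ↦ C
    B ↦ A  (constrained at step 1)
    C ↦ DAB  (constrained at step 1)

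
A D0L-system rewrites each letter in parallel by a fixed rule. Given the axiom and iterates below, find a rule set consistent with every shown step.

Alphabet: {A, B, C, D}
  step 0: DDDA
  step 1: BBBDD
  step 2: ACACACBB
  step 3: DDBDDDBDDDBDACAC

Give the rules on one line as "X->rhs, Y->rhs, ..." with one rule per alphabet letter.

A->DD, B->AC, C->BD, D->B

  step 2 ⇒ step 3: ACACACBB ⇒ DD·BD·DD·BD·DD·BD·AC·AC
    A ↦ DD
    B ↦ AC
    C ↦ BD
  step 0 ⇒ step 1: DDDA ⇒ B·B·B·DD
    D ↦ B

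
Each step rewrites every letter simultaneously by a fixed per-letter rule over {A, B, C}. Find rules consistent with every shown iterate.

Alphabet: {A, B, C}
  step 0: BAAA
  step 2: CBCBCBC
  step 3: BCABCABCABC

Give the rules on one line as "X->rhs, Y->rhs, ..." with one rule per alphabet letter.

  step 2 ⇒ step 3: CBCBCBC ⇒ BC·A·BC·A·BC·A·BC
    B ↦ A
    C ↦ BC
    A ↦ C  (constrained at step 0)

A->C, B->A, C->BC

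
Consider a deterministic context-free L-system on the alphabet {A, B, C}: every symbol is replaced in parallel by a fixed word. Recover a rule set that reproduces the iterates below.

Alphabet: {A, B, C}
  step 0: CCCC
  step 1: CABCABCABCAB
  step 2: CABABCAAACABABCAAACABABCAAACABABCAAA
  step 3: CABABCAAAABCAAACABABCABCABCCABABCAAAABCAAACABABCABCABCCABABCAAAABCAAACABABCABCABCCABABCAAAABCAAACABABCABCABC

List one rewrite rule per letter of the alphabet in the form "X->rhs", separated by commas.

A->ABC, B->AAA, C->CAB

  step 2 ⇒ step 3: CABABCAAACABABCAAACABABCAAACABABCAAA ⇒ CAB·ABC·AAA·ABC·AAA·CAB·ABC·ABC·ABC·CAB·ABC·AAA·ABC·AAA·CAB·ABC·ABC·ABC·CAB·ABC·AAA·ABC·AAA·CAB·ABC·ABC·ABC·CAB·ABC·AAA·ABC·AAA·CAB·ABC·ABC·ABC
    A ↦ ABC
    B ↦ AAA
    C ↦ CAB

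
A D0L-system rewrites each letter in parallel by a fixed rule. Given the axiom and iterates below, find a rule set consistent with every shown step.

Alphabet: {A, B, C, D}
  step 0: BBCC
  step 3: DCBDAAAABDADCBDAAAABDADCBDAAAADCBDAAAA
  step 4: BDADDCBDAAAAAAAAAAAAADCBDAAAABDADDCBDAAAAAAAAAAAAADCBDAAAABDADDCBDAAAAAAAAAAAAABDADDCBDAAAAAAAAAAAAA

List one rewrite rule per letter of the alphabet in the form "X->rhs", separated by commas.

  step 3 ⇒ step 4: DCBDAAAABDADCBDAAAABDADCBDAAAADCBDAAAA ⇒ BDA·D·DC·BDA·AAA·AAA·AAA·AAA·DC·BDA·AAA·BDA·D·DC·BDA·AAA·AAA·AAA·AAA·DC·BDA·AAA·BDA·D·DC·BDA·AAA·AAA·AAA·AAA·BDA·D·DC·BDA·AAA·AAA·AAA·AAA
    A ↦ AAA
    B ↦ DC
    C ↦ D
    D ↦ BDA

A->AAA, B->DC, C->D, D->BDA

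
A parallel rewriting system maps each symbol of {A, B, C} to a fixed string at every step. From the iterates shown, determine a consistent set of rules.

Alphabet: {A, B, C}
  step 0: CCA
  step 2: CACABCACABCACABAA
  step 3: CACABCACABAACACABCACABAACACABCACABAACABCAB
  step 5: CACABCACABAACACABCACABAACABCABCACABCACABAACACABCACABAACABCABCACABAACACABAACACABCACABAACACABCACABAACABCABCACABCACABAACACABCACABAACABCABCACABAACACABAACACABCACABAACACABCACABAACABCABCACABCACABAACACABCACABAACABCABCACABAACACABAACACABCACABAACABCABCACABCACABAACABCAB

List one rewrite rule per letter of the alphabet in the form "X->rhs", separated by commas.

A->CAB, B->AA, C->CA

  step 2 ⇒ step 3: CACABCACABCACABAA ⇒ CA·CAB·CA·CAB·AA·CA·CAB·CA·CAB·AA·CA·CAB·CA·CAB·AA·CAB·CAB
    A ↦ CAB
    B ↦ AA
    C ↦ CA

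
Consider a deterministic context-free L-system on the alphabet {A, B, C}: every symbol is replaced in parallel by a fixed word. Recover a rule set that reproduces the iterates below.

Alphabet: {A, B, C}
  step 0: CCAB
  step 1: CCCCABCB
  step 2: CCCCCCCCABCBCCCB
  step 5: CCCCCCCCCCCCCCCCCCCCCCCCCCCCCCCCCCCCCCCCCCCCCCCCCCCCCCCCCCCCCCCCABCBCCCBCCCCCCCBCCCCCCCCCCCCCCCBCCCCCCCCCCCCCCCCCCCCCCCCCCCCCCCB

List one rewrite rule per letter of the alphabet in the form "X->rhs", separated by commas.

  step 1 ⇒ step 2: CCCCABCB ⇒ CC·CC·CC·CC·AB·CB·CC·CB
    A ↦ AB
    B ↦ CB
    C ↦ CC

A->AB, B->CB, C->CC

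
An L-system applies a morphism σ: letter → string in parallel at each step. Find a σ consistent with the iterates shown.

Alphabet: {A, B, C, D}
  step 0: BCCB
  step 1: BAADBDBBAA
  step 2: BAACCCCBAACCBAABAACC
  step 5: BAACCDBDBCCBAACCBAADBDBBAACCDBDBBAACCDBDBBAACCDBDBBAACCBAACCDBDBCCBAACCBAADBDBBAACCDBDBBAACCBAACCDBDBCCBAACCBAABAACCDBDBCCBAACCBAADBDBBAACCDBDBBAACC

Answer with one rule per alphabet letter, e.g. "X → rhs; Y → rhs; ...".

A->C, B->BAA, C->DB, D->CC

  step 1 ⇒ step 2: BAADBDBBAA ⇒ BAA·C·C·CC·BAA·CC·BAA·BAA·C·C
    A ↦ C
    B ↦ BAA
    D ↦ CC
  step 0 ⇒ step 1: BCCB ⇒ BAA·DB·DB·BAA
    C ↦ DB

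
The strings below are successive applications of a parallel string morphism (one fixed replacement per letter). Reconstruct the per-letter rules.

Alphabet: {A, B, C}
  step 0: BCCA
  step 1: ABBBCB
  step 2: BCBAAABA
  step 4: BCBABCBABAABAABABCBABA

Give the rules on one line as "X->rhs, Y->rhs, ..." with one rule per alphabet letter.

A->BCB, B->A, C->B

  step 1 ⇒ step 2: ABBBCB ⇒ BCB·A·A·A·B·A
    A ↦ BCB
    B ↦ A
    C ↦ B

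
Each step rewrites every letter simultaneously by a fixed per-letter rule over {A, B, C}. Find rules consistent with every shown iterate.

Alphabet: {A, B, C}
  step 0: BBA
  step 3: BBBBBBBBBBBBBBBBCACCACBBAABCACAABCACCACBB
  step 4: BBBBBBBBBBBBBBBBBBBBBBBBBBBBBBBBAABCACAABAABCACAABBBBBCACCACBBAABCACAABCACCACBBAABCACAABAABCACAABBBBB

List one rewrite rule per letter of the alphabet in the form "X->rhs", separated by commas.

  step 3 ⇒ step 4: BBBBBBBBBBBBBBBBCACCACBBAABCACAABCACCACBB ⇒ BB·BB·BB·BB·BB·BB·BB·BB·BB·BB·BB·BB·BB·BB·BB·BB·AAB·CAC·AAB·AAB·CAC·AAB·BB·BB·CAC·CAC·BB·AAB·CAC·AAB·CAC·CAC·BB·AAB·CAC·AAB·AAB·CAC·AAB·BB·BB
    A ↦ CAC
    B ↦ BB
    C ↦ AAB

A->CAC, B->BB, C->AAB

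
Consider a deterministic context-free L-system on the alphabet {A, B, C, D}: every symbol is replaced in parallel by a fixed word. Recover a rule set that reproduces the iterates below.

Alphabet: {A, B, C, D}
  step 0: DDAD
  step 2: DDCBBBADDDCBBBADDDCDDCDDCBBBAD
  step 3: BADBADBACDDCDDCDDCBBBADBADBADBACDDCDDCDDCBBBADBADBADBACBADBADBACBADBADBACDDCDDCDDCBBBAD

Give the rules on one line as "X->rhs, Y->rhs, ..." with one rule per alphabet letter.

  step 2 ⇒ step 3: DDCBBBADDDCBBBADDDCDDCDDCBBBAD ⇒ BAD·BAD·BAC·DDC·DDC·DDC·BB·BAD·BAD·BAD·BAC·DDC·DDC·DDC·BB·BAD·BAD·BAD·BAC·BAD·BAD·BAC·BAD·BAD·BAC·DDC·DDC·DDC·BB·BAD
    A ↦ BB
    B ↦ DDC
    C ↦ BAC
    D ↦ BAD

A->BB, B->DDC, C->BAC, D->BAD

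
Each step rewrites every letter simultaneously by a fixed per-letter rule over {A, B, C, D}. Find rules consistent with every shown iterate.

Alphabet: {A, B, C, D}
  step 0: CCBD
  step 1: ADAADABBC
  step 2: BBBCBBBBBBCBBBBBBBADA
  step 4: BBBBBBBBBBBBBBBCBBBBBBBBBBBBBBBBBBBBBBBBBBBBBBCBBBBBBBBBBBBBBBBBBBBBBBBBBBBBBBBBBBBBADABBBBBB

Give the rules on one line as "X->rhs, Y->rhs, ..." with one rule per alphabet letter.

  step 1 ⇒ step 2: ADAADABBC ⇒ BBB·C·BBB·BBB·C·BBB·BB·BB·ADA
    A ↦ BBB
    B ↦ BB
    C ↦ ADA
    D ↦ C

A->BBB, B->BB, C->ADA, D->C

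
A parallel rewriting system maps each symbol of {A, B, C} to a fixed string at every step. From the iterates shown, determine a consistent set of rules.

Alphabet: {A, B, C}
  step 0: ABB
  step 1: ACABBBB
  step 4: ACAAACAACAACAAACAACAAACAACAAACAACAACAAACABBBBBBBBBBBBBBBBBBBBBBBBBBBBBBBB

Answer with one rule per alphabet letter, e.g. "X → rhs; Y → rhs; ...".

A->ACA, B->BB, C->A

  step 0 ⇒ step 1: ABB ⇒ ACA·BB·BB
    A ↦ ACA
    B ↦ BB
    C ↦ A  (constrained at step 1)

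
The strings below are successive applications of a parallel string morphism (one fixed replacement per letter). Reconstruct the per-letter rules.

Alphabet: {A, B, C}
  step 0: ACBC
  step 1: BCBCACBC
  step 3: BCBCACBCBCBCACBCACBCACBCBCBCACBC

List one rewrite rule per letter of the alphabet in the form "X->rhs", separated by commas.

  step 0 ⇒ step 1: ACBC ⇒ BC·BC·AC·BC
    A ↦ BC
    B ↦ AC
    C ↦ BC

A->BC, B->AC, C->BC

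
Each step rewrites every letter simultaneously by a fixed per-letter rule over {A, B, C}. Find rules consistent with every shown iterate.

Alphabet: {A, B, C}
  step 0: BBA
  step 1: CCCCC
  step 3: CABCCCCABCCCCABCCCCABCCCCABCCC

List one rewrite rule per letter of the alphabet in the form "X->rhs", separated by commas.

A->C, B->CC, C->CAB

  step 0 ⇒ step 1: BBA ⇒ CC·CC·C
    A ↦ C
    B ↦ CC
    C ↦ CAB  (constrained at step 1)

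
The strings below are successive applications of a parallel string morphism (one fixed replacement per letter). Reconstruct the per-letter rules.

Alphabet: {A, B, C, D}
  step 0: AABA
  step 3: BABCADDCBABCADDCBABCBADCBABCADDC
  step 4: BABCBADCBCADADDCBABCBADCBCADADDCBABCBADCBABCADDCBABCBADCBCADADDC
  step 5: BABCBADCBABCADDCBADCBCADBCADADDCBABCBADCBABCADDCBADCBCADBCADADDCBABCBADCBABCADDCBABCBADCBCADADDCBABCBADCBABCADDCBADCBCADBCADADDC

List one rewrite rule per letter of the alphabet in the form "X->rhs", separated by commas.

A->BC, B->BA, C->DC, D->AD

  step 4 ⇒ step 5: BABCBADCBCADADDCBABCBADCBCADADDCBABCBADCBABCADDCBABCBADCBCADADDC ⇒ BA·BC·BA·DC·BA·BC·AD·DC·BA·DC·BC·AD·BC·AD·AD·DC·BA·BC·BA·DC·BA·BC·AD·DC·BA·DC·BC·AD·BC·AD·AD·DC·BA·BC·BA·DC·BA·BC·AD·DC·BA·BC·BA·DC·BC·AD·AD·DC·BA·BC·BA·DC·BA·BC·AD·DC·BA·DC·BC·AD·BC·AD·AD·DC
    A ↦ BC
    B ↦ BA
    C ↦ DC
    D ↦ AD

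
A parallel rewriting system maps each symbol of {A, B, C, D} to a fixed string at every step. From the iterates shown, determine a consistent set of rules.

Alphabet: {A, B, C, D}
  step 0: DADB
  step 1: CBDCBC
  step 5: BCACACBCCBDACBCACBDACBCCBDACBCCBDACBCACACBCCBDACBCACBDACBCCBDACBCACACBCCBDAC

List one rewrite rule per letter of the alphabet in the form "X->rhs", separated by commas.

A->BD, B->BC, C->AC, D->C

  step 0 ⇒ step 1: DADB ⇒ C·BD·C·BC
    A ↦ BD
    B ↦ BC
    D ↦ C
    C ↦ AC  (constrained at step 1)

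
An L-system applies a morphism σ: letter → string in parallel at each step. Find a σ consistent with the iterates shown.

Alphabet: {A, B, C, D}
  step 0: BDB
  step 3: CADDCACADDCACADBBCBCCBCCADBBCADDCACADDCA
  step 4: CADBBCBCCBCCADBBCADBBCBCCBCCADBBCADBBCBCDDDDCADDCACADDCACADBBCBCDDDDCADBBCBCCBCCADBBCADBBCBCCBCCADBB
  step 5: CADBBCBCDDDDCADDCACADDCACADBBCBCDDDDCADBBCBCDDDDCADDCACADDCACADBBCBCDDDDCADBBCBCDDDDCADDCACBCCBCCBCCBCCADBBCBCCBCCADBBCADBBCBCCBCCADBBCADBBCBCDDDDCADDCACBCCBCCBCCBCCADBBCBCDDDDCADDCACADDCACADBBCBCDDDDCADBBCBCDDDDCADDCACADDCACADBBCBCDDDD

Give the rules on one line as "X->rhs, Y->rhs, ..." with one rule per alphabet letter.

A->DBB, B->DD, C->CA, D->CBC

  step 4 ⇒ step 5: CADBBCBCCBCCADBBCADBBCBCCBCCADBBCADBBCBCDDDDCADDCACADDCACADBBCBCDDDDCADBBCBCCBCCADBBCADBBCBCCBCCADBB ⇒ CA·DBB·CBC·DD·DD·CA·DD·CA·CA·DD·CA·CA·DBB·CBC·DD·DD·CA·DBB·CBC·DD·DD·CA·DD·CA·CA·DD·CA·CA·DBB·CBC·DD·DD·CA·DBB·CBC·DD·DD·CA·DD·CA·CBC·CBC·CBC·CBC·CA·DBB·CBC·CBC·CA·DBB·CA·DBB·CBC·CBC·CA·DBB·CA·DBB·CBC·DD·DD·CA·DD·CA·CBC·CBC·CBC·CBC·CA·DBB·CBC·DD·DD·CA·DD·CA·CA·DD·CA·CA·DBB·CBC·DD·DD·CA·DBB·CBC·DD·DD·CA·DD·CA·CA·DD·CA·CA·DBB·CBC·DD·DD
    A ↦ DBB
    B ↦ DD
    C ↦ CA
    D ↦ CBC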